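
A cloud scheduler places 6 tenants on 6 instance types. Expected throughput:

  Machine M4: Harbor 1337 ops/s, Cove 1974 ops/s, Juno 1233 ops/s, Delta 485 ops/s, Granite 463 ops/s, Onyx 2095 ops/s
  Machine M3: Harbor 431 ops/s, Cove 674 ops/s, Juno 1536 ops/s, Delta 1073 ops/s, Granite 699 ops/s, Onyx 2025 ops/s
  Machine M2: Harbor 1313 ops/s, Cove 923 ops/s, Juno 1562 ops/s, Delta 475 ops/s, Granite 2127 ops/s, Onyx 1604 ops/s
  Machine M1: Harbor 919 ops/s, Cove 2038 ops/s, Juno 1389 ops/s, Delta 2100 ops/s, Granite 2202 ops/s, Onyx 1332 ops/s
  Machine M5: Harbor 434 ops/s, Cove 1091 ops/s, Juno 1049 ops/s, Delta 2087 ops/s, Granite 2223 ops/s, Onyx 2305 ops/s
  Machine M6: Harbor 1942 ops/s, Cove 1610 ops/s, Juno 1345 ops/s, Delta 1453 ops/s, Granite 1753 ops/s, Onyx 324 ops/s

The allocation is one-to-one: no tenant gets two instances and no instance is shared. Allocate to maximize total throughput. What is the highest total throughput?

Treat this as an assignment problem: match each tenant to one instance.
Optimal: Harbor→Machine M6 (1942 ops/s), Cove→Machine M4 (1974 ops/s), Juno→Machine M3 (1536 ops/s), Delta→Machine M1 (2100 ops/s), Granite→Machine M2 (2127 ops/s), Onyx→Machine M5 (2305 ops/s) — total 1942+1974+1536+2100+2127+2305 = 11984 ops/s.
Column-greedy (each instance in turn goes to its best remaining tenant) gives 10891 ops/s, worse by 1093.
Swapping Delta↔Juno (Delta→Machine M3 1073 ops/s, Juno→Machine M1 1389 ops/s) loses 1174.

Maximum total: 11984 ops/s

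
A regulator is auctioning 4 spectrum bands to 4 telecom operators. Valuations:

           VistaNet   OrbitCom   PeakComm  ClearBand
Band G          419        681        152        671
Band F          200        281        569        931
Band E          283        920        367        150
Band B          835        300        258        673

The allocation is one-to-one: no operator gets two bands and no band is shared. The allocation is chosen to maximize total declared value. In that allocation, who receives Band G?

ClearBand receives Band G.

Optimal: VistaNet→Band B ($835M), OrbitCom→Band E ($920M), PeakComm→Band F ($569M), ClearBand→Band G ($671M) — total 835+920+569+671 = $2995M.
Max-entry greedy (repeatedly take the single best remaining cell) gives $2838M, worse by 157.
ClearBand's own top band is Band F ($931M), but forcing ClearBand→Band F and reassigning the rest optimally gives only $2838M — worse by 157.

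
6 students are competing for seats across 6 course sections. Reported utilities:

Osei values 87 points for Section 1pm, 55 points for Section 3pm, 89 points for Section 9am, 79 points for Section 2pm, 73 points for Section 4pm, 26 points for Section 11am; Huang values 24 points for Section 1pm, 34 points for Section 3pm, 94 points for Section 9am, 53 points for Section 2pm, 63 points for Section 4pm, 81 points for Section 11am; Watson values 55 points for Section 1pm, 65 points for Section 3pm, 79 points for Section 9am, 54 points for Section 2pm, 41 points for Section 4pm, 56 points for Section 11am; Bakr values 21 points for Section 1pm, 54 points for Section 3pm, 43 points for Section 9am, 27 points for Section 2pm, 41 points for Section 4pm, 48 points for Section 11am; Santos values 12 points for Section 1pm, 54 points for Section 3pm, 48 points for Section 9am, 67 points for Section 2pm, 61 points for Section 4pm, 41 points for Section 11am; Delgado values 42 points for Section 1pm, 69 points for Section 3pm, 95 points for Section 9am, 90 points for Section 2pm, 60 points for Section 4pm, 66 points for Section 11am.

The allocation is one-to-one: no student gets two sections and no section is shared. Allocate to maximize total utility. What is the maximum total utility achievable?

Max total: 452 points

This is the linear assignment problem.
Optimal: Osei→Section 1pm (87 points), Huang→Section 11am (81 points), Watson→Section 9am (79 points), Bakr→Section 3pm (54 points), Santos→Section 4pm (61 points), Delgado→Section 2pm (90 points) — total 87+81+79+54+61+90 = 452 points.
Max-entry greedy (repeatedly take the single best remaining cell) gives 436 points, worse by 16.
Next-best assignment: Osei→Section 1pm, Huang→Section 9am, Watson→Section 3pm, Bakr→Section 11am, Santos→Section 4pm, Delgado→Section 2pm = 445 points.
Swapping Santos↔Bakr (Santos→Section 3pm 54 points, Bakr→Section 4pm 41 points) loses 20.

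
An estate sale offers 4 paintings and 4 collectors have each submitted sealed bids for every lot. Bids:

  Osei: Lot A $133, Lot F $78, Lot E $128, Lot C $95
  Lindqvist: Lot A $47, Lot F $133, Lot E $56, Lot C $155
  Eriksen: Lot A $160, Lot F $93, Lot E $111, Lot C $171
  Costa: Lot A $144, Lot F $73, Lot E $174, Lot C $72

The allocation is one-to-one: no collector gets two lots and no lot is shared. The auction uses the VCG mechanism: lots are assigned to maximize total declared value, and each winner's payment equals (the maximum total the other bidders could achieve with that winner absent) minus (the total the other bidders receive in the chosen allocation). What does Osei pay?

Efficient allocation: Osei→Lot A ($133), Lindqvist→Lot F ($133), Eriksen→Lot C ($171), Costa→Lot E ($174); total welfare W = $611.
Osei receives Lot A at value $133, so the others get W − 133 = $478.
Without Osei: best allocation of the remaining 3 bidders over all 4 lots is Lindqvist→Lot C ($155), Eriksen→Lot A ($160), Costa→Lot E ($174), total $489.
VCG payment = (others' best without Osei) − (others' welfare with Osei) = 489 − 478 = $11.

Osei pays $11.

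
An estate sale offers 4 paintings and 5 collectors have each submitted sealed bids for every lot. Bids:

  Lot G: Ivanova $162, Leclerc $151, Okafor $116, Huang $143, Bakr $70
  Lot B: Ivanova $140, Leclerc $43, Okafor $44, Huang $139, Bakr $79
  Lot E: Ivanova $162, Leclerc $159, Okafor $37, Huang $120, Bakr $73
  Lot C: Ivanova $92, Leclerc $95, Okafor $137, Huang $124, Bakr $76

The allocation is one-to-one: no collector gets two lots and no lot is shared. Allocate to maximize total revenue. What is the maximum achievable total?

This is the linear assignment problem.
Optimal: Ivanova→Lot G ($162), Huang→Lot B ($139), Leclerc→Lot E ($159), Okafor→Lot C ($137) — total 162+139+159+137 = $597.
Next-best assignment: Leclerc→Lot G, Huang→Lot B, Ivanova→Lot E, Okafor→Lot C = $589.
No other one-to-one assignment exceeds $597.

Maximum total: $597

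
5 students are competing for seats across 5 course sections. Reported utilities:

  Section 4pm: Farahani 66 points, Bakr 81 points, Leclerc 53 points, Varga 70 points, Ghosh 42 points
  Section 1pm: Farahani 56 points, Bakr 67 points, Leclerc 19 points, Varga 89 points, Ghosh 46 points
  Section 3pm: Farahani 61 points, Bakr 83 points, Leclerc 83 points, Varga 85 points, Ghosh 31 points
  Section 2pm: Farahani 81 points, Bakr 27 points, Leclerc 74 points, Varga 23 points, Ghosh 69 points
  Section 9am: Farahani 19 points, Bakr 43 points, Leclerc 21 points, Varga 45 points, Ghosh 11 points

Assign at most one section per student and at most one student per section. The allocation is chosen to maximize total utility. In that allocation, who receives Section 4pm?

Optimal: Farahani→Section 4pm (66 points), Bakr→Section 9am (43 points), Leclerc→Section 3pm (83 points), Varga→Section 1pm (89 points), Ghosh→Section 2pm (69 points) — total 66+43+83+89+69 = 350 points.
Row-greedy (each student in turn takes its best remaining section) gives 317 points, worse by 33.
Checked against all permutations: 350 points is optimal.
Farahani's own top section is Section 2pm (81 points), but forcing Farahani→Section 2pm and reassigning the rest optimally gives only 345 points — worse by 5.

Farahani receives Section 4pm.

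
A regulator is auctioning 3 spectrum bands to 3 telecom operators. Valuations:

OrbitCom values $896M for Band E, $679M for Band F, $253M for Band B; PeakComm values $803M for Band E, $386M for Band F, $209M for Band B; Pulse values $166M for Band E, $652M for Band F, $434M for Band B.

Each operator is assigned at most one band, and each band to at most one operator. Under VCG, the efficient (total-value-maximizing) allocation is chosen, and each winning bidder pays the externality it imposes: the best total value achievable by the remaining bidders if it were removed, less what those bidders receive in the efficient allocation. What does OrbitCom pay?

OrbitCom pays $218M.

Efficient allocation: OrbitCom→Band F ($679M), PeakComm→Band E ($803M), Pulse→Band B ($434M); total welfare W = $1916M.
OrbitCom receives Band F at value $679M, so the others get W − 679 = $1237M.
Without OrbitCom: best allocation of the remaining 2 bidders over all 3 bands is PeakComm→Band E ($803M), Pulse→Band F ($652M), total $1455M.
VCG payment = (others' best without OrbitCom) − (others' welfare with OrbitCom) = 1455 − 1237 = $218M.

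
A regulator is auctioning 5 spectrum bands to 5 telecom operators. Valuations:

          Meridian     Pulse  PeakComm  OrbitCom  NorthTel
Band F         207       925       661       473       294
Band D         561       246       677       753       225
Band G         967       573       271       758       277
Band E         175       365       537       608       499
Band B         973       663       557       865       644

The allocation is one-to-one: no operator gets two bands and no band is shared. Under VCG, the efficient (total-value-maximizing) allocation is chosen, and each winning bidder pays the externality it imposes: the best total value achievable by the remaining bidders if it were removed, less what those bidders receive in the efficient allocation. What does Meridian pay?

Meridian pays $38M.

Efficient allocation: Meridian→Band G ($967M), Pulse→Band F ($925M), PeakComm→Band D ($677M), OrbitCom→Band B ($865M), NorthTel→Band E ($499M); total welfare W = $3933M.
Meridian receives Band G at value $967M, so the others get W − 967 = $2966M.
Without Meridian: best allocation of the remaining 4 bidders over all 5 bands is Pulse→Band F ($925M), PeakComm→Band D ($677M), OrbitCom→Band G ($758M), NorthTel→Band B ($644M), total $3004M.
VCG payment = (others' best without Meridian) − (others' welfare with Meridian) = 3004 − 2966 = $38M.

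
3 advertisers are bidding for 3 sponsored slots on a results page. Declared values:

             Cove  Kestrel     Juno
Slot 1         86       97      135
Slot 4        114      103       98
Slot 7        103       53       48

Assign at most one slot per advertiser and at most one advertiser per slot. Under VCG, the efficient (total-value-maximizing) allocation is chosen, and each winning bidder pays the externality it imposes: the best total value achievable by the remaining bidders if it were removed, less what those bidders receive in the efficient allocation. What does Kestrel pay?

Efficient allocation: Cove→Slot 7 ($103), Kestrel→Slot 4 ($103), Juno→Slot 1 ($135); total welfare W = $341.
Kestrel receives Slot 4 at value $103, so the others get W − 103 = $238.
Without Kestrel: best allocation of the remaining 2 bidders over all 3 slots is Cove→Slot 4 ($114), Juno→Slot 1 ($135), total $249.
VCG payment = (others' best without Kestrel) − (others' welfare with Kestrel) = 249 − 238 = $11.

Kestrel pays $11.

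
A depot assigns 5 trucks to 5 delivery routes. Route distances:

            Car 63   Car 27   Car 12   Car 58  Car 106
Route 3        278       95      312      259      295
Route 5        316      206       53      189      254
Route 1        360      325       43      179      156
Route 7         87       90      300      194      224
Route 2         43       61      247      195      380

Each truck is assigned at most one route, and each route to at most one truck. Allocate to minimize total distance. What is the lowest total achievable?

This is a one-to-one assignment (minimum-cost bipartite matching).
Optimal: Car 63→Route 2 (43 km), Car 27→Route 3 (95 km), Car 12→Route 5 (53 km), Car 58→Route 7 (194 km), Car 106→Route 1 (156 km) — total 43+95+53+194+156 = 541 km.
Min-entry greedy (repeatedly take the single cheapest remaining cell) gives 660 km, worse by 119.
Next-best assignment: Car 63→Route 7, Car 27→Route 3, Car 12→Route 5, Car 58→Route 2, Car 106→Route 1 = 586 km.

Minimum total: 541 km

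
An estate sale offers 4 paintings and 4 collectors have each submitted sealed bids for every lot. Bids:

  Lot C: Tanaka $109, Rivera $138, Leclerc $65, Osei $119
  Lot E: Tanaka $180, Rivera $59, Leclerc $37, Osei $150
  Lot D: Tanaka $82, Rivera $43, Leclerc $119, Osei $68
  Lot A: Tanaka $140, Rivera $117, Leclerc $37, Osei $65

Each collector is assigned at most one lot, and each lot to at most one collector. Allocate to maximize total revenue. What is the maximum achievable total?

Optimal: Tanaka→Lot A ($140), Rivera→Lot C ($138), Leclerc→Lot D ($119), Osei→Lot E ($150) — total 140+138+119+150 = $547.
Row-greedy (each collector in turn takes its best remaining lot) gives $502, worse by 45.
Next-best assignment: Tanaka→Lot E, Rivera→Lot A, Leclerc→Lot D, Osei→Lot C = $535.
Swapping Osei↔Tanaka (Osei→Lot A $65, Tanaka→Lot E $180) loses 45.

Max total: $547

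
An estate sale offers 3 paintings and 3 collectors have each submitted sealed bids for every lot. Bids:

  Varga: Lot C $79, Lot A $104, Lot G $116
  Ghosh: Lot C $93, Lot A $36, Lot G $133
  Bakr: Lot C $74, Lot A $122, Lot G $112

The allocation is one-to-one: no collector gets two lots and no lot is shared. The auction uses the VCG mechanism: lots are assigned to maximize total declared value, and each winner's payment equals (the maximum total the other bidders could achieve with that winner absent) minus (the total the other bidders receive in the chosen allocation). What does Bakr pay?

Efficient allocation: Varga→Lot C ($79), Ghosh→Lot G ($133), Bakr→Lot A ($122); total welfare W = $334.
Bakr receives Lot A at value $122, so the others get W − 122 = $212.
Without Bakr: best allocation of the remaining 2 bidders over all 3 lots is Varga→Lot A ($104), Ghosh→Lot G ($133), total $237.
VCG payment = (others' best without Bakr) − (others' welfare with Bakr) = 237 − 212 = $25.

Bakr pays $25.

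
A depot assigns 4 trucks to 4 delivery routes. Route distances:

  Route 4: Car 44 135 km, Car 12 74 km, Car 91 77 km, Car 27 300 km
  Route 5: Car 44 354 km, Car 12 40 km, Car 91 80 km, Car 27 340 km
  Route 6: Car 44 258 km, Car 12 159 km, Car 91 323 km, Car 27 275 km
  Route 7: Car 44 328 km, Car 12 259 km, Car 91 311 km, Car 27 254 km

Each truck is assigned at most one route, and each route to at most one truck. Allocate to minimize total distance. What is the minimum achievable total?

Optimal: Car 44→Route 4 (135 km), Car 12→Route 6 (159 km), Car 91→Route 5 (80 km), Car 27→Route 7 (254 km) — total 135+159+80+254 = 628 km.
Column-greedy (each route in turn goes to its cheapest remaining truck) gives 666 km, worse by 38.
Next-best assignment: Car 44→Route 6, Car 12→Route 5, Car 91→Route 4, Car 27→Route 7 = 629 km.
Swapping Car 44↔Car 12 (Car 44→Route 6 258 km, Car 12→Route 4 74 km) adds 38.
No other one-to-one assignment undercuts 628 km.

Minimum total: 628 km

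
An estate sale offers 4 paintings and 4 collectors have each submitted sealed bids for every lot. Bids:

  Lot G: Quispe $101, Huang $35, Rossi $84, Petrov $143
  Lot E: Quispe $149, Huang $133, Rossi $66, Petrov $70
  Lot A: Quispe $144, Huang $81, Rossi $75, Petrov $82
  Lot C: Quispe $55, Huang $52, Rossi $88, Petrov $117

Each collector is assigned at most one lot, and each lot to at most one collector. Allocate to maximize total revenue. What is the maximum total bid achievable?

Optimal: Quispe→Lot A ($144), Huang→Lot E ($133), Rossi→Lot C ($88), Petrov→Lot G ($143) — total 144+133+88+143 = $508.
Every other assignment is strictly worse.

Maximum total: $508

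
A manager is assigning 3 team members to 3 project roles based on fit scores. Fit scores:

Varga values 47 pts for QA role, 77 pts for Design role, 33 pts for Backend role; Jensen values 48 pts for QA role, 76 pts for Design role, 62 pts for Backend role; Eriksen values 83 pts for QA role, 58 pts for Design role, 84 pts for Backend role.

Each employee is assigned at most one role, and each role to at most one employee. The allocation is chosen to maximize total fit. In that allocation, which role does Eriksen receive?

Optimal: Varga→Design role (77 pts), Jensen→Backend role (62 pts), Eriksen→QA role (83 pts) — total 77+62+83 = 222 pts.
Max-entry greedy (repeatedly take the single best remaining cell) gives 209 pts, worse by 13.
Next-best assignment: Varga→Design role, Jensen→QA role, Eriksen→Backend role = 209 pts.
Swapping Jensen↔Varga (Jensen→Design role 76 pts, Varga→Backend role 33 pts) loses 30.
Eriksen's own top role is Backend role (84 pts), but forcing Eriksen→Backend role and reassigning the rest optimally gives only 209 pts — worse by 13.

Eriksen receives QA role.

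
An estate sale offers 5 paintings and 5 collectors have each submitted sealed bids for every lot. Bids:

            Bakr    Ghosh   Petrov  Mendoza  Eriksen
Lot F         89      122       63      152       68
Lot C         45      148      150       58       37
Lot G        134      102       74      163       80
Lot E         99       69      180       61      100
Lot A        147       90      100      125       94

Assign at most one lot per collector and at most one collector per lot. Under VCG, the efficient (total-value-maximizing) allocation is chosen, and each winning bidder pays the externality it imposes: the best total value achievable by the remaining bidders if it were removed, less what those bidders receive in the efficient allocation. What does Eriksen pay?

Efficient allocation: Bakr→Lot G ($134), Ghosh→Lot C ($148), Petrov→Lot E ($180), Mendoza→Lot F ($152), Eriksen→Lot A ($94); total welfare W = $708.
Eriksen receives Lot A at value $94, so the others get W − 94 = $614.
Without Eriksen: best allocation of the remaining 4 bidders over all 5 lots is Bakr→Lot A ($147), Ghosh→Lot C ($148), Petrov→Lot E ($180), Mendoza→Lot G ($163), total $638.
VCG payment = (others' best without Eriksen) − (others' welfare with Eriksen) = 638 − 614 = $24.

Eriksen pays $24.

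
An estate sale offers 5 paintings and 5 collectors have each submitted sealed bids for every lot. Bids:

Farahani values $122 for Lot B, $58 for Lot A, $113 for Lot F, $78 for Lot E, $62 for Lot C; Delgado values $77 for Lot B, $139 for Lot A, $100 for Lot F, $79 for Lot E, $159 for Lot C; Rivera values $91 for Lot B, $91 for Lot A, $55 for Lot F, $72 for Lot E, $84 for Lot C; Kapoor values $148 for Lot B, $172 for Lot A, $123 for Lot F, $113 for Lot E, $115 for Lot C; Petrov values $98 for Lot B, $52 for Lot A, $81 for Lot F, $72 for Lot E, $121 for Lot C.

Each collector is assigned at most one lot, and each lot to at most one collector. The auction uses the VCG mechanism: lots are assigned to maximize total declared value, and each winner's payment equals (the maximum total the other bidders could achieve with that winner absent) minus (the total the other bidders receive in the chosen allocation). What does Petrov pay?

Petrov pays $19.

Efficient allocation: Farahani→Lot F ($113), Delgado→Lot C ($159), Rivera→Lot E ($72), Kapoor→Lot A ($172), Petrov→Lot B ($98); total welfare W = $614.
Petrov receives Lot B at value $98, so the others get W − 98 = $516.
Without Petrov: best allocation of the remaining 4 bidders over all 5 lots is Farahani→Lot F ($113), Delgado→Lot C ($159), Rivera→Lot B ($91), Kapoor→Lot A ($172), total $535.
VCG payment = (others' best without Petrov) − (others' welfare with Petrov) = 535 − 516 = $19.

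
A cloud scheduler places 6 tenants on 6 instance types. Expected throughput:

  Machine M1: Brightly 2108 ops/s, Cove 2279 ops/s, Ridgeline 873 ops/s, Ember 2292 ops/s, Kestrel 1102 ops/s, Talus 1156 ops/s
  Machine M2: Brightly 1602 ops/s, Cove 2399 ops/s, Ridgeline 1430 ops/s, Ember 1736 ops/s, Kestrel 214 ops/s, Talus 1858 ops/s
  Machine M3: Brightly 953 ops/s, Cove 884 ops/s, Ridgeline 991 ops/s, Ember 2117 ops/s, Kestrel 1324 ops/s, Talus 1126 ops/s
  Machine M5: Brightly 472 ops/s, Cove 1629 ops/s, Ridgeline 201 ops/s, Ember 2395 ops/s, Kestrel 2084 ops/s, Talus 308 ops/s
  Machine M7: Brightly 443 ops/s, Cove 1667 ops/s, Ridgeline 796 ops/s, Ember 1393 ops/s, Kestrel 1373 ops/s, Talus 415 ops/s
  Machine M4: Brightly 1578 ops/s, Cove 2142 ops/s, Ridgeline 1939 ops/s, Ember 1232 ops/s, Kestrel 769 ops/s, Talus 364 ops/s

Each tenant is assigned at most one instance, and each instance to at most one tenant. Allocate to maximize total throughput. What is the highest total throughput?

Optimal: Brightly→Machine M1 (2108 ops/s), Cove→Machine M7 (1667 ops/s), Ridgeline→Machine M4 (1939 ops/s), Ember→Machine M3 (2117 ops/s), Kestrel→Machine M5 (2084 ops/s), Talus→Machine M2 (1858 ops/s) — total 2108+1667+1939+2117+2084+1858 = 11773 ops/s.
Max-entry greedy (repeatedly take the single best remaining cell) gives 11340 ops/s, worse by 433.
Next-best assignment: Brightly→Machine M1, Cove→Machine M2, Ridgeline→Machine M4, Ember→Machine M5, Kestrel→Machine M7, Talus→Machine M3 = 11340 ops/s.
Swapping Kestrel↔Talus (Kestrel→Machine M2 214 ops/s, Talus→Machine M5 308 ops/s) loses 3420.

Maximum total: 11773 ops/s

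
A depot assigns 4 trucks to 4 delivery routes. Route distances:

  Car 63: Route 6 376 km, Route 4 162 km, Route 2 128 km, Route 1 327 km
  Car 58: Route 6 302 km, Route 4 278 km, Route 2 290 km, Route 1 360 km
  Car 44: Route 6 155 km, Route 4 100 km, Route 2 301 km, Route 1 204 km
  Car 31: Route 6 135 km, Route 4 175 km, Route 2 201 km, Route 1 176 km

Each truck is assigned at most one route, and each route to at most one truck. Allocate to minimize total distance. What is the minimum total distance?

Min total: 706 km

Optimal: Car 63→Route 2 (128 km), Car 58→Route 6 (302 km), Car 44→Route 4 (100 km), Car 31→Route 1 (176 km) — total 128+302+100+176 = 706 km.
Min-entry greedy (repeatedly take the single cheapest remaining cell) gives 723 km, worse by 17.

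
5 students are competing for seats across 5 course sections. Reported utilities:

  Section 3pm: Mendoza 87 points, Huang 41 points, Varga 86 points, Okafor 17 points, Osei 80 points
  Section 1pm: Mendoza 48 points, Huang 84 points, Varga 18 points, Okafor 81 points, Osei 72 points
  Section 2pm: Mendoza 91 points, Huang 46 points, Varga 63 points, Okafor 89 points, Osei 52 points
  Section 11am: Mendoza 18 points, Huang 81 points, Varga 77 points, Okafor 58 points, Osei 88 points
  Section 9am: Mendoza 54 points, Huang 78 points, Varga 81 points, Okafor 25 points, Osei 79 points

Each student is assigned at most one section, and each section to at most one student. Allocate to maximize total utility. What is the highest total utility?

Treat this as an assignment problem: match each student to one section.
Optimal: Mendoza→Section 3pm (87 points), Huang→Section 1pm (84 points), Varga→Section 9am (81 points), Okafor→Section 2pm (89 points), Osei→Section 11am (88 points) — total 87+84+81+89+88 = 429 points.
Max-entry greedy (repeatedly take the single best remaining cell) gives 374 points, worse by 55.

Max total: 429 points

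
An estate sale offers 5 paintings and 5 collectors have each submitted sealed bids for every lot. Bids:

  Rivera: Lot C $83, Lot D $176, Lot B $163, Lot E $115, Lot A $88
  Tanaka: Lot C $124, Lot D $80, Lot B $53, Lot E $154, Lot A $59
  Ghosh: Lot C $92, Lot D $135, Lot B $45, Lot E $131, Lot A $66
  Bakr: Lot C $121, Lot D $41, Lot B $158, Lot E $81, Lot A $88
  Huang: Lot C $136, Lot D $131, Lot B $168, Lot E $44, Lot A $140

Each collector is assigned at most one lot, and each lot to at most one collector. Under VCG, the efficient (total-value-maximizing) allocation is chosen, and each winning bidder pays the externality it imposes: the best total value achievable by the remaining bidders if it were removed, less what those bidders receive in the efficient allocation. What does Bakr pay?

Efficient allocation: Rivera→Lot D ($176), Tanaka→Lot C ($124), Ghosh→Lot E ($131), Bakr→Lot B ($158), Huang→Lot A ($140); total welfare W = $729.
Bakr receives Lot B at value $158, so the others get W − 158 = $571.
Without Bakr: best allocation of the remaining 4 bidders over all 5 lots is Rivera→Lot D ($176), Tanaka→Lot C ($124), Ghosh→Lot E ($131), Huang→Lot B ($168), total $599.
VCG payment = (others' best without Bakr) − (others' welfare with Bakr) = 599 − 571 = $28.

Bakr pays $28.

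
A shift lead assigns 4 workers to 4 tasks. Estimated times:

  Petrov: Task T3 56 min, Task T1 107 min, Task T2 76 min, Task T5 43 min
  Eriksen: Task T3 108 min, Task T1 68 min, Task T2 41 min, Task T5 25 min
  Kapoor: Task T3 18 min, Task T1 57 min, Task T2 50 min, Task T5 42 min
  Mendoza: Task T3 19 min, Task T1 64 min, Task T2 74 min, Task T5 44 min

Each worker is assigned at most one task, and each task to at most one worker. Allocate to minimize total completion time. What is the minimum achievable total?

Optimal: Petrov→Task T5 (43 min), Eriksen→Task T2 (41 min), Kapoor→Task T1 (57 min), Mendoza→Task T3 (19 min) — total 43+41+57+19 = 160 min.
Min-entry greedy (repeatedly take the single cheapest remaining cell) gives 183 min, worse by 23.
Next-best assignment: Petrov→Task T5, Eriksen→Task T2, Kapoor→Task T3, Mendoza→Task T1 = 166 min.
Swapping Kapoor↔Mendoza (Kapoor→Task T3 18 min, Mendoza→Task T1 64 min) adds 6.

Min total: 160 min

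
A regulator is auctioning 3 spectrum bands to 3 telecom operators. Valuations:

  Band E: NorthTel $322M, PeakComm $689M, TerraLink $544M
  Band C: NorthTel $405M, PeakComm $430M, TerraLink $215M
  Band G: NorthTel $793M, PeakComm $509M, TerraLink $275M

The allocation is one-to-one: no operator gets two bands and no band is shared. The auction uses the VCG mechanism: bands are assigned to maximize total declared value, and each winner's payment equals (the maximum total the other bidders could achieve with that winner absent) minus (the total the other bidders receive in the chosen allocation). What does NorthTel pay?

Efficient allocation: NorthTel→Band G ($793M), PeakComm→Band C ($430M), TerraLink→Band E ($544M); total welfare W = $1767M.
NorthTel receives Band G at value $793M, so the others get W − 793 = $974M.
Without NorthTel: best allocation of the remaining 2 bidders over all 3 bands is PeakComm→Band G ($509M), TerraLink→Band E ($544M), total $1053M.
VCG payment = (others' best without NorthTel) − (others' welfare with NorthTel) = 1053 − 974 = $79M.

NorthTel pays $79M.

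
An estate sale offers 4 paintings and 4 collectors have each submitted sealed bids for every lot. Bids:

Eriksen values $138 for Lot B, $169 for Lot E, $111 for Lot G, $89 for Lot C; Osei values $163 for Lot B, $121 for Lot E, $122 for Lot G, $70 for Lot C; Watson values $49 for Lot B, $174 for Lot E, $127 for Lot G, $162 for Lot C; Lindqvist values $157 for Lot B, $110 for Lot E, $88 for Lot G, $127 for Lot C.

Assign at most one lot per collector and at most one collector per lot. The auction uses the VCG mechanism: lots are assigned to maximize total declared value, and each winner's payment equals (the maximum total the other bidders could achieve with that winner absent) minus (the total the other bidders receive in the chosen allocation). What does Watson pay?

Watson pays $11.

Efficient allocation: Eriksen→Lot E ($169), Osei→Lot G ($122), Watson→Lot C ($162), Lindqvist→Lot B ($157); total welfare W = $610.
Watson receives Lot C at value $162, so the others get W − 162 = $448.
Without Watson: best allocation of the remaining 3 bidders over all 4 lots is Eriksen→Lot E ($169), Osei→Lot B ($163), Lindqvist→Lot C ($127), total $459.
VCG payment = (others' best without Watson) − (others' welfare with Watson) = 459 − 448 = $11.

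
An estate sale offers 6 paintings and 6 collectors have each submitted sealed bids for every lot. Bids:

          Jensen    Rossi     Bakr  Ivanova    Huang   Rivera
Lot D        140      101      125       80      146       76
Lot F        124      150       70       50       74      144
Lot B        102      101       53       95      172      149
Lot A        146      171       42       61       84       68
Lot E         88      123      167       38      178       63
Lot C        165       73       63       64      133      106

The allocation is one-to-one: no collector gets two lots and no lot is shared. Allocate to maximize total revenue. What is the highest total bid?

Max total: $899

Optimal: Jensen→Lot C ($165), Rossi→Lot A ($171), Bakr→Lot E ($167), Ivanova→Lot D ($80), Huang→Lot B ($172), Rivera→Lot F ($144) — total 165+171+167+80+172+144 = $899.
Column-greedy (each lot in turn goes to its best remaining collector) gives $822, worse by 77.
Swapping Bakr↔Ivanova (Bakr→Lot D $125, Ivanova→Lot E $38) loses 84.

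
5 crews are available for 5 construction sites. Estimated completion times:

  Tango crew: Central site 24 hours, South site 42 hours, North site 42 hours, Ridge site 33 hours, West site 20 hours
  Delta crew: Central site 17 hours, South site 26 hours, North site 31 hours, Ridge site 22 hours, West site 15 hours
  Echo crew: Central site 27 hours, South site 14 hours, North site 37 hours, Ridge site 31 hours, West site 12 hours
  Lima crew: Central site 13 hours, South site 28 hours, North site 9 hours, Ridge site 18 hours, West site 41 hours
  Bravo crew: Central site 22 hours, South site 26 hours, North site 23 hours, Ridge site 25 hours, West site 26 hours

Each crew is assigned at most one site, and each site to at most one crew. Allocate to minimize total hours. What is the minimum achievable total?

Optimal: Tango crew→West site (20 hours), Delta crew→Central site (17 hours), Echo crew→South site (14 hours), Lima crew→North site (9 hours), Bravo crew→Ridge site (25 hours) — total 20+17+14+9+25 = 85 hours.
Min-entry greedy (repeatedly take the single cheapest remaining cell) gives 105 hours, worse by 20.
Next-best assignment: Tango crew→Central site, Delta crew→West site, Echo crew→South site, Lima crew→North site, Bravo crew→Ridge site = 87 hours.

Minimum total: 85 hours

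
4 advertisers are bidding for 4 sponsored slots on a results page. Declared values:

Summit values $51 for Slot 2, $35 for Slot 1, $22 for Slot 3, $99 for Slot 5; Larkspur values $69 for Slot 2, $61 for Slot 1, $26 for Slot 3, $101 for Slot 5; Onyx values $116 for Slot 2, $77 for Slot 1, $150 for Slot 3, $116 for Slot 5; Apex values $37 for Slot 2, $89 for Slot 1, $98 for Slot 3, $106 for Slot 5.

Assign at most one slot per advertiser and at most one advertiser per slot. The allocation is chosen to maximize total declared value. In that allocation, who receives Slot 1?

This is a one-to-one assignment (maximum-weight bipartite matching).
Optimal: Summit→Slot 5 ($99), Larkspur→Slot 2 ($69), Onyx→Slot 3 ($150), Apex→Slot 1 ($89) — total 99+69+150+89 = $407.
Max-entry greedy (repeatedly take the single best remaining cell) gives $360, worse by 47.
Swapping Apex↔Larkspur (Apex→Slot 2 $37, Larkspur→Slot 1 $61) loses 60.
Apex's own top slot is Slot 5 ($106), but forcing Apex→Slot 5 and reassigning the rest optimally gives only $368 — worse by 39.

Apex receives Slot 1.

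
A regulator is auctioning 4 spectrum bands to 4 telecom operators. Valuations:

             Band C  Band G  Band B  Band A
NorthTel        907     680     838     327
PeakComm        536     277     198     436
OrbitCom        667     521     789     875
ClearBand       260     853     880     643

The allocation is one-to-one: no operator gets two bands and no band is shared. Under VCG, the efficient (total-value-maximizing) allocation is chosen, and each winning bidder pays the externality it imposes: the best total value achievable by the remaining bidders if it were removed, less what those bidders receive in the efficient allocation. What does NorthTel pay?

NorthTel pays $27M.

Efficient allocation: NorthTel→Band B ($838M), PeakComm→Band C ($536M), OrbitCom→Band A ($875M), ClearBand→Band G ($853M); total welfare W = $3102M.
NorthTel receives Band B at value $838M, so the others get W − 838 = $2264M.
Without NorthTel: best allocation of the remaining 3 bidders over all 4 bands is PeakComm→Band C ($536M), OrbitCom→Band A ($875M), ClearBand→Band B ($880M), total $2291M.
VCG payment = (others' best without NorthTel) − (others' welfare with NorthTel) = 2291 − 2264 = $27M.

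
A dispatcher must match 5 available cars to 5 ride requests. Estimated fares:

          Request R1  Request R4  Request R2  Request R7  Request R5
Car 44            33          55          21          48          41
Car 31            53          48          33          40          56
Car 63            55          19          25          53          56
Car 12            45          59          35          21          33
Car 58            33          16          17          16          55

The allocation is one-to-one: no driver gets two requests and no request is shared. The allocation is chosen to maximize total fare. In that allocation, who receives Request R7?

Optimal: Car 44→Request R4 ($55), Car 31→Request R1 ($53), Car 63→Request R7 ($53), Car 12→Request R2 ($35), Car 58→Request R5 ($55) — total 55+53+53+35+55 = $251.
Max-entry greedy (repeatedly take the single best remaining cell) gives $235, worse by 16.
Car 63's own top request is Request R5 ($56), but forcing Car 63→Request R5 and reassigning the rest optimally gives only $233 — worse by 18.

Car 63 receives Request R7.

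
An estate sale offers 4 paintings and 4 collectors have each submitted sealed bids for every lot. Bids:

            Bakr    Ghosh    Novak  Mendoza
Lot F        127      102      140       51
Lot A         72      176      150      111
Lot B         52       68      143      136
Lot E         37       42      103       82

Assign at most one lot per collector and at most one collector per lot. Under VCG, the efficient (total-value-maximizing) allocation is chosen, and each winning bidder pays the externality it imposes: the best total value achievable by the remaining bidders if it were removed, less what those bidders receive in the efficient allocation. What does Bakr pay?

Efficient allocation: Bakr→Lot F ($127), Ghosh→Lot A ($176), Novak→Lot E ($103), Mendoza→Lot B ($136); total welfare W = $542.
Bakr receives Lot F at value $127, so the others get W − 127 = $415.
Without Bakr: best allocation of the remaining 3 bidders over all 4 lots is Ghosh→Lot A ($176), Novak→Lot F ($140), Mendoza→Lot B ($136), total $452.
VCG payment = (others' best without Bakr) − (others' welfare with Bakr) = 452 − 415 = $37.

Bakr pays $37.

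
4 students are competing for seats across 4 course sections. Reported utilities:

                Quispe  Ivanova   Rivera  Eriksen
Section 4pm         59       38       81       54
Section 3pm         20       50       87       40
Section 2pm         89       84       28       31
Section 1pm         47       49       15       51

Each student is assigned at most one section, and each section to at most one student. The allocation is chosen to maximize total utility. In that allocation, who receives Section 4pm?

Quispe receives Section 4pm.

This is the linear assignment problem.
Optimal: Quispe→Section 4pm (59 points), Ivanova→Section 2pm (84 points), Rivera→Section 3pm (87 points), Eriksen→Section 1pm (51 points) — total 59+84+87+51 = 281 points.
Row-greedy (each student in turn takes its best remaining section) gives 271 points, worse by 10.
Swapping Ivanova↔Quispe (Ivanova→Section 4pm 38 points, Quispe→Section 2pm 89 points) loses 16.
Quispe's own top section is Section 2pm (89 points), but forcing Quispe→Section 2pm and reassigning the rest optimally gives only 279 points — worse by 2.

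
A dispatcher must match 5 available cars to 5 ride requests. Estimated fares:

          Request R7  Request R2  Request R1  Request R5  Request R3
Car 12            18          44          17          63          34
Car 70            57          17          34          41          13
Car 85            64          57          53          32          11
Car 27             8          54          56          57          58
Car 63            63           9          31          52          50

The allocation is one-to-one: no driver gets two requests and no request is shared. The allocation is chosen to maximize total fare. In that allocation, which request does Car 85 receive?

Car 85 receives Request R2.

This is a one-to-one assignment (maximum-weight bipartite matching).
Optimal: Car 12→Request R5 ($63), Car 70→Request R7 ($57), Car 85→Request R2 ($57), Car 27→Request R1 ($56), Car 63→Request R3 ($50) — total 63+57+57+56+50 = $283.
Column-greedy (each request in turn goes to its best remaining driver) gives $265, worse by 18.
Swapping Car 85↔Car 12 (Car 85→Request R5 $32, Car 12→Request R2 $44) loses 44.
Checked against all permutations: $283 is optimal.
Car 85's own top request is Request R7 ($64), but forcing Car 85→Request R7 and reassigning the rest optimally gives only $265 — worse by 18.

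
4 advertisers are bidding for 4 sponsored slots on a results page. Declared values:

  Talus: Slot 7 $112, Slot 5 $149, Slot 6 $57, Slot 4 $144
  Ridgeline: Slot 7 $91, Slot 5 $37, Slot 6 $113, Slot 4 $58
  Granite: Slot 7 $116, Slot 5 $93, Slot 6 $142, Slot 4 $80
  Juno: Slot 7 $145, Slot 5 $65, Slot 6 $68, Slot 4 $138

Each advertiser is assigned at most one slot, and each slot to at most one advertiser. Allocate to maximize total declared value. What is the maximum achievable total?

Optimal: Talus→Slot 5 ($149), Ridgeline→Slot 7 ($91), Granite→Slot 6 ($142), Juno→Slot 4 ($138) — total 149+91+142+138 = $520.
Column-greedy (each slot in turn goes to its best remaining advertiser) gives $494, worse by 26.

Maximum total: $520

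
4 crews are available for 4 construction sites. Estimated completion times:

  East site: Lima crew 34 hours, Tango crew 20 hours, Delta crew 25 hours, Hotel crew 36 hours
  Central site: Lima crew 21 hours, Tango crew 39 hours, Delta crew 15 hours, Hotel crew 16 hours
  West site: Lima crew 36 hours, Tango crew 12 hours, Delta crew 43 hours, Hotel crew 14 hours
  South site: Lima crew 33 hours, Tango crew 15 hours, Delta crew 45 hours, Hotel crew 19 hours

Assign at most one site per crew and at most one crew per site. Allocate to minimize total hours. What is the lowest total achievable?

This is a one-to-one assignment (minimum-cost bipartite matching).
Optimal: Lima crew→Central site (21 hours), Tango crew→South site (15 hours), Delta crew→East site (25 hours), Hotel crew→West site (14 hours) — total 21+15+25+14 = 75 hours.
Min-entry greedy (repeatedly take the single cheapest remaining cell) gives 80 hours, worse by 5.
Next-best assignment: Lima crew→Central site, Tango crew→West site, Delta crew→East site, Hotel crew→South site = 77 hours.
Swapping Tango crew↔Delta crew (Tango crew→East site 20 hours, Delta crew→South site 45 hours) adds 25.

Minimum total: 75 hours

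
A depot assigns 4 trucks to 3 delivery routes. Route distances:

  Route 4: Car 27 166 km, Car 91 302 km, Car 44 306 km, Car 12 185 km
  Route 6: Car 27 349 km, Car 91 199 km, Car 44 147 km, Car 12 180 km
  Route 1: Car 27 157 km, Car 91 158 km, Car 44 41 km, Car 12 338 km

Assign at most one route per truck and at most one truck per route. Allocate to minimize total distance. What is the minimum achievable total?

This is the linear assignment problem.
Optimal: Car 27→Route 4 (166 km), Car 12→Route 6 (180 km), Car 44→Route 1 (41 km) — total 166+180+41 = 387 km.
Row-greedy (each truck in turn takes its cheapest remaining route) gives 662 km, worse by 275.
Next-best assignment: Car 27→Route 4, Car 91→Route 6, Car 44→Route 1 = 406 km.
Every other assignment is strictly worse.

Minimum total: 387 km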